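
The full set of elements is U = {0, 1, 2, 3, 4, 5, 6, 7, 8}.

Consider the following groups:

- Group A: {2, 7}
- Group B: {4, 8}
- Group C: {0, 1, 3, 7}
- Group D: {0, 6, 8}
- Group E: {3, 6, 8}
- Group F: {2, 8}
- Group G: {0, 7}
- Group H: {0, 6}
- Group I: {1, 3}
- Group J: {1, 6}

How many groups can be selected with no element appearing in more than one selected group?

4

A, B, H, I are pairwise disjoint (A={2,7}; B={4,8}; H={0,6}; I={1,3}).
Every remaining group overlaps one of these, and no 5 of the listed groups are pairwise disjoint, so 4 is the maximum.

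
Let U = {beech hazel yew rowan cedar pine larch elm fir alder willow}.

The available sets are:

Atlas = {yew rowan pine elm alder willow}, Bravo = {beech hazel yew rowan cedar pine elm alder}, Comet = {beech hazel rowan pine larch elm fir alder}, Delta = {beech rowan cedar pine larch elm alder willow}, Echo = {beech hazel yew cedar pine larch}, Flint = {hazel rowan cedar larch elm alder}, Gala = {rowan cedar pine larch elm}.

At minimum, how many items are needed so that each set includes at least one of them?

2

The 2 items {yew, larch} hit every set.
No single item lies in every set, so at least 2 are needed and 2 is optimal.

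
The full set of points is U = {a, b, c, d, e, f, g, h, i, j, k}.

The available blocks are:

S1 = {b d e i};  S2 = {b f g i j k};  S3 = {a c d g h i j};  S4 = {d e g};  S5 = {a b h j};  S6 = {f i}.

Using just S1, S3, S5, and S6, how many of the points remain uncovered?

1

Union of S1, S3, S5, S6 = {a, b, c, d, e, f, g, h, i, j}.
Not covered: k — 1 point.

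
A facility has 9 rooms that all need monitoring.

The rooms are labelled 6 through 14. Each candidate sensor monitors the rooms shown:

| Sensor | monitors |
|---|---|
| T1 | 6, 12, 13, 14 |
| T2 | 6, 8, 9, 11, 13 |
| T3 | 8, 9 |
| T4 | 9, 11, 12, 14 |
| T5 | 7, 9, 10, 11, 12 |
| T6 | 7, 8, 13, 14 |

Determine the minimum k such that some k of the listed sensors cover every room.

3

T1 and T5 and T6 together: T1 ∪ T5 ∪ T6 = {6, 7, 8, 9, 10, 11, 12, 13, 14} — every room is covered.
Only T5 contains 10, so T5 is forced; the remaining 4 rooms need at least 2 more sensors (each remaining sensor adds at most 3) — so at least 3 sensors are needed, and 3 is optimal.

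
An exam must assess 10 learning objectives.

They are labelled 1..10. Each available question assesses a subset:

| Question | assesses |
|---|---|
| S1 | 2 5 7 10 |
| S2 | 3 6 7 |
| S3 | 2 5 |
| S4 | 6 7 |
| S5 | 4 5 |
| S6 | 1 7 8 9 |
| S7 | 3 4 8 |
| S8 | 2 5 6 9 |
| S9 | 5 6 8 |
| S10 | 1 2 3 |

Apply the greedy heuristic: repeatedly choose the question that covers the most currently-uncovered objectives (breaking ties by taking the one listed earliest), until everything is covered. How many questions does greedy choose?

Greedy: pick S1 (covers 4 new) → pick S6 (covers 3 new) → pick S2 (covers 2 new) → pick S5 (covers 1 new). Total picks: 4.

4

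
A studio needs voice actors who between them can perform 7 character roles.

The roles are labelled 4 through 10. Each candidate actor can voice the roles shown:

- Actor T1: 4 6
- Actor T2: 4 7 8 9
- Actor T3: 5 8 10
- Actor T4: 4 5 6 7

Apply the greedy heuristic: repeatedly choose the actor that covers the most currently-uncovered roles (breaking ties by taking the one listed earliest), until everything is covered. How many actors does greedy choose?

Greedy: pick T2 (covers 4 new) → pick T3 (covers 2 new) → pick T1 (covers 1 new). Total picks: 3.

3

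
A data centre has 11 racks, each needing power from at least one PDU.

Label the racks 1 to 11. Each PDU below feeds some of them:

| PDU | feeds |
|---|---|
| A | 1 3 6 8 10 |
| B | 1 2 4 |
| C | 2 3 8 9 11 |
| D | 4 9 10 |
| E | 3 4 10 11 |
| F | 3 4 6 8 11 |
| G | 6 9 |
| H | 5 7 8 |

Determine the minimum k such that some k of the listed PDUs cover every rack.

A and B and C and H together: A ∪ B ∪ C ∪ H = {1, 2, 3, 4, 5, 6, 7, 8, 9, 10, 11} — every rack is covered.
No 3 of the 8 PDUs cover everything (all 56 combinations miss at least one rack), so 4 is optimal.

4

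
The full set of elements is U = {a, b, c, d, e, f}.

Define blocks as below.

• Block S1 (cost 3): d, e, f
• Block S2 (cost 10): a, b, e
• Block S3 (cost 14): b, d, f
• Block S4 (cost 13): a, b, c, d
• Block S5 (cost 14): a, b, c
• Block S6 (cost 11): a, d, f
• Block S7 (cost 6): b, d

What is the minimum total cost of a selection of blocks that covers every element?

16

S1, S4 together cover every element (S1 ∪ S4 = {a, b, c, d, e, f}); total cost 3 + 13 = 16.
No covering selection has total cost below 16.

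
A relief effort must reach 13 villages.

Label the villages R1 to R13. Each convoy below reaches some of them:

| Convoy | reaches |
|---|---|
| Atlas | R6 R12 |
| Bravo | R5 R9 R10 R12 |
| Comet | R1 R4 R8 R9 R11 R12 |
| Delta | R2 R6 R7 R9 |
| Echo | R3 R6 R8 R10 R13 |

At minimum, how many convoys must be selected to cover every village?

Take {Bravo, Comet, Delta, Echo}. Their union is {R1, R2, R3, R4, R5, R6, R7, R8, R9, R10, R11, R12, R13}, which is all 13 villages.
Only Bravo contains R5, so Bravo is forced; the remaining 9 villages need at least 3 more convoys (each remaining convoy adds at most 4) — so at least 4 convoys are needed, and 4 is optimal.

4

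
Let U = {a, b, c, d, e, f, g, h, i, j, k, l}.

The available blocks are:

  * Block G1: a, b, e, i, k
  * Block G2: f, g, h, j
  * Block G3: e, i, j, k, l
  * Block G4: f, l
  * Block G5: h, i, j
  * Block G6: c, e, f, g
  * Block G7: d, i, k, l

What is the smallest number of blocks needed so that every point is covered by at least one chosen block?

G1, G2, G6, and G7 cover everything between them: the union {a, b, c, d, e, f, g, h, i, j, k, l} is all of U.
No 3 of the 7 blocks cover everything (all 35 combinations miss at least one point), so 4 is optimal.

4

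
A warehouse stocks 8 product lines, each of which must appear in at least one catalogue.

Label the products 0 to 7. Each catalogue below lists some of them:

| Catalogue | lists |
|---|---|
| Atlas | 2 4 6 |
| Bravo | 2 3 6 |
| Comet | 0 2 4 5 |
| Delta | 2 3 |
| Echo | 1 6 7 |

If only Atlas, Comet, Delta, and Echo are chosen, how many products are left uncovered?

0

Union of Atlas, Comet, Delta, Echo = {0, 1, 2, 3, 4, 5, 6, 7} — that's every product, so 0 are uncovered.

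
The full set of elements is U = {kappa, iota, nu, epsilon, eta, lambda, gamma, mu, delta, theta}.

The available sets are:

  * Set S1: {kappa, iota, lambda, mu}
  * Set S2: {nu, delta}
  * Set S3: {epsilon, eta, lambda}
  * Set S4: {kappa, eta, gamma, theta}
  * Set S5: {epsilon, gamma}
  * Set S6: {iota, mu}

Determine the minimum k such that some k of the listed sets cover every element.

4

S1, S2, S4, and S5 cover everything between them: the union {kappa, iota, nu, epsilon, eta, lambda, gamma, mu, delta, theta} is all of U.
No 3 of the 6 sets cover everything (all 20 combinations miss at least one element), so 4 is optimal.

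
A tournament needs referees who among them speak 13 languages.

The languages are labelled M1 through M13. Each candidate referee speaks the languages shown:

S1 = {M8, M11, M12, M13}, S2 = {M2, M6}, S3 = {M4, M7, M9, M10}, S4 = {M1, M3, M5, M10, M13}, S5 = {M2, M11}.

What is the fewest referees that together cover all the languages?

4

Take {S1, S2, S3, S4}. Their union is {M1, M2, M3, M4, M5, M6, M7, M8, M9, M10, M11, M12, M13}, which is all 13 languages.
Only S4 contains M1, so S4 is forced; the remaining 8 languages need at least 3 more referees (each remaining referee adds at most 3) — so at least 4 referees are needed, and 4 is optimal.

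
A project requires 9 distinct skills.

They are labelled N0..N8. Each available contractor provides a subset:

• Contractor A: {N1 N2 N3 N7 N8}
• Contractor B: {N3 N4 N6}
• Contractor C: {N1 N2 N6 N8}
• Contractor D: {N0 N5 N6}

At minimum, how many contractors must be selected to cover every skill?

3

Take {A, B, D}. Their union is {N0, N1, N2, N3, N4, N5, N6, N7, N8}, which is all 9 skills.
Only D contains N0, so D is forced; the remaining 6 skills need at least 2 more contractors (each remaining contractor adds at most 5) — so at least 3 contractors are needed, and 3 is optimal.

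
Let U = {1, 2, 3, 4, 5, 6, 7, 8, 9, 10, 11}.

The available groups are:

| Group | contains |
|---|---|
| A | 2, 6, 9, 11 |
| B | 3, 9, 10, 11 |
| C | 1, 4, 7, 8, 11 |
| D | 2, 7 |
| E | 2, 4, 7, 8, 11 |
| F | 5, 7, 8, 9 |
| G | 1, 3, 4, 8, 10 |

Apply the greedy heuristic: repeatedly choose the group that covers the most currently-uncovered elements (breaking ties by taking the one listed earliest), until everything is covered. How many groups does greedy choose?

4

Greedy: pick C (covers 5 new) → pick A (covers 3 new) → pick B (covers 2 new) → pick F (covers 1 new). Total picks: 4.
(The true minimum cover uses only 3 groups, so greedy is not optimal here.)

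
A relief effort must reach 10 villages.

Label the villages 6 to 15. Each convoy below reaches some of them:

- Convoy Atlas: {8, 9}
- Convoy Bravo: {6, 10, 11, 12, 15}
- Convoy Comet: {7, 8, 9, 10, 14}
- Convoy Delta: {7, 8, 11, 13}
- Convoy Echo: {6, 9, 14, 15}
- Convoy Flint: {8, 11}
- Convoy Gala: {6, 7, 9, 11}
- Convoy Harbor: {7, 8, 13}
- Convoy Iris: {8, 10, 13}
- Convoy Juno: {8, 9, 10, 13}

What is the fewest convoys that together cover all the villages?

Bravo and Comet and Juno together: Bravo ∪ Comet ∪ Juno = {6, 7, 8, 9, 10, 11, 12, 13, 14, 15} — every village is covered.
Only Bravo contains 12, so Bravo is forced; the remaining 5 villages need at least 2 more convoys (each remaining convoy adds at most 4) — so at least 3 convoys are needed, and 3 is optimal.

3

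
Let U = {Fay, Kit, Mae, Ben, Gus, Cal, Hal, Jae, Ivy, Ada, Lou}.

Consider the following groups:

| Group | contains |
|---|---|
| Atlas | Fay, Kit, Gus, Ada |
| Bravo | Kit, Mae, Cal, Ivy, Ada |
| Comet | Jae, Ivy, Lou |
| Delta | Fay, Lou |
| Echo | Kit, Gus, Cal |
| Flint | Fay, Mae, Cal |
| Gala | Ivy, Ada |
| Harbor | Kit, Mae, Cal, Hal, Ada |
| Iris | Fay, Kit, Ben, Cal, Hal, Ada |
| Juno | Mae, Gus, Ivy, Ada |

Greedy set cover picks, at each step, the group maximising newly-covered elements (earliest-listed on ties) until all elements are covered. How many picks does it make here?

Greedy: pick Iris (covers 6 new) → pick Comet (covers 3 new) → pick Juno (covers 2 new). Total picks: 3.

3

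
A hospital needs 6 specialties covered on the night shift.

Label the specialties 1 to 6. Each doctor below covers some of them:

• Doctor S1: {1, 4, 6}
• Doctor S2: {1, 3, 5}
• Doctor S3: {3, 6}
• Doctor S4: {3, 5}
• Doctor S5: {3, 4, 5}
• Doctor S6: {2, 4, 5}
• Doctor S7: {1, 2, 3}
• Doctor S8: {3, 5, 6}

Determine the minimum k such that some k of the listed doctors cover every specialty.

Take {S3, S6, S7}. Their union is {1, 2, 3, 4, 5, 6}, which is all 6 specialties.
No 2 of the 8 doctors cover everything (all 28 combinations miss at least one specialty), so 3 is optimal.

3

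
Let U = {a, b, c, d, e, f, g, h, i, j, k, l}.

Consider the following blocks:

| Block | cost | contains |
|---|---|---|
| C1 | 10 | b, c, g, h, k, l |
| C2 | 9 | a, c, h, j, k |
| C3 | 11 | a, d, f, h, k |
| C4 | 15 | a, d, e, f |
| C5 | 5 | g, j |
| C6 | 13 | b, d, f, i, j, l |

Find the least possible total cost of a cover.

C1, C4, C6 together cover every point (C1 ∪ C4 ∪ C6 = {a, b, c, d, e, f, g, h, i, j, k, l}); total cost 10 + 15 + 13 = 38.
No covering selection has total cost below 38.

38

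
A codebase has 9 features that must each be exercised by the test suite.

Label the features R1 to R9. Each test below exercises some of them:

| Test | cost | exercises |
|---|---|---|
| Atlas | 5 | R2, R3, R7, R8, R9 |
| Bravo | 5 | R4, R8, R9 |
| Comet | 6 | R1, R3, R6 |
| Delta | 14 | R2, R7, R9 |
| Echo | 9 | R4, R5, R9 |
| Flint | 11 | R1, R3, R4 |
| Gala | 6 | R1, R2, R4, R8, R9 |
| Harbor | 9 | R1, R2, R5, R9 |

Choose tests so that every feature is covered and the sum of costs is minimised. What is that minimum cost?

20

Atlas, Comet, Echo together cover every feature (Atlas ∪ Comet ∪ Echo = {R1, R2, R3, R4, R5, R6, R7, R8, R9}); total cost 5 + 6 + 9 = 20.
No covering selection has total cost below 20.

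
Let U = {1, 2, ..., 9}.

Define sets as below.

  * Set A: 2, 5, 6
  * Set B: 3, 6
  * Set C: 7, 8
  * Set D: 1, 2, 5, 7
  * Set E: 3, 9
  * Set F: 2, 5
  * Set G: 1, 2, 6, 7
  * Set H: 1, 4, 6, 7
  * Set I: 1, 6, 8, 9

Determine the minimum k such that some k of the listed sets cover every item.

4

B and D and H and I together: B ∪ D ∪ H ∪ I = {1, 2, 3, 4, 5, 6, 7, 8, 9} — every item is covered.
Only H contains 4, so H is forced; the remaining 5 items need at least 3 more sets (each remaining set adds at most 2) — so at least 4 sets are needed, and 4 is optimal.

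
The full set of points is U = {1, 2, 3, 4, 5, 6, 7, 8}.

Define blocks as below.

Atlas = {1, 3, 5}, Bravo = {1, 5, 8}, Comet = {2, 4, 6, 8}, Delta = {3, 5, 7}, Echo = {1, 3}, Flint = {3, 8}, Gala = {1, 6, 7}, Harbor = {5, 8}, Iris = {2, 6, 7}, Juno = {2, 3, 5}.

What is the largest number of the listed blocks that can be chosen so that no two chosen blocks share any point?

3

Echo, Harbor, Iris are pairwise disjoint (Echo={1,3}; Harbor={5,8}; Iris={2,6,7}).
Every remaining block overlaps one of these, and no 4 of the listed blocks are pairwise disjoint, so 3 is the maximum.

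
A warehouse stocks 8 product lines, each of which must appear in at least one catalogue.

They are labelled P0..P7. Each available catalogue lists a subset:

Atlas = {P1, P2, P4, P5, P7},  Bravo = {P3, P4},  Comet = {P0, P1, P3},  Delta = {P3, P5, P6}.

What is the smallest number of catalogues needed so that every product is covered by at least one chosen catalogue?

Atlas and Comet and Delta together: Atlas ∪ Comet ∪ Delta = {P0, P1, P2, P3, P4, P5, P6, P7} — every product is covered.
Only Comet contains P0, so Comet is forced; the remaining 5 products need at least 2 more catalogues (each remaining catalogue adds at most 4) — so at least 3 catalogues are needed, and 3 is optimal.

3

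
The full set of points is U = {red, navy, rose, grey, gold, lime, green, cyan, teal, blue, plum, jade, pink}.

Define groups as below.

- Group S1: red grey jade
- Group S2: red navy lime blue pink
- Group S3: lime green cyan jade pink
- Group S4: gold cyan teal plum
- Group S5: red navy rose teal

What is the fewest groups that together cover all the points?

S1 and S2 and S3 and S4 and S5 together: S1 ∪ S2 ∪ S3 ∪ S4 ∪ S5 = {red, navy, rose, grey, gold, lime, green, cyan, teal, blue, plum, jade, pink} — every point is covered.
No 4 of the 5 groups cover everything (all 5 combinations miss at least one point), so 5 is optimal.

5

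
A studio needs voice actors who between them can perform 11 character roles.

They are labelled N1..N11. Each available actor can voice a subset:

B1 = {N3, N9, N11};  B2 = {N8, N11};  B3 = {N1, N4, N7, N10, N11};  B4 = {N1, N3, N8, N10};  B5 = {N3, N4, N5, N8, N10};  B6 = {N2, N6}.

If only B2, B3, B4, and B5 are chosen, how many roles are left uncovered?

3

Union of B2, B3, B4, B5 = {N1, N3, N4, N5, N7, N8, N10, N11}.
Not covered: N2, N6, N9 — 3 roles.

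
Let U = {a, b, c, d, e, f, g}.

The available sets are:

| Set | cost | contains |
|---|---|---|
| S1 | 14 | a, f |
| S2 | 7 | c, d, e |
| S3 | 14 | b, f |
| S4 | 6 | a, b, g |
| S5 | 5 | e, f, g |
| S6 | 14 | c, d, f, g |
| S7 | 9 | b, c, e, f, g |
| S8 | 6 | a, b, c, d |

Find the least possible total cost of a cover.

S5, S8 together cover every element (S5 ∪ S8 = {a, b, c, d, e, f, g}); total cost 5 + 6 = 11.
No covering selection has total cost below 11.

11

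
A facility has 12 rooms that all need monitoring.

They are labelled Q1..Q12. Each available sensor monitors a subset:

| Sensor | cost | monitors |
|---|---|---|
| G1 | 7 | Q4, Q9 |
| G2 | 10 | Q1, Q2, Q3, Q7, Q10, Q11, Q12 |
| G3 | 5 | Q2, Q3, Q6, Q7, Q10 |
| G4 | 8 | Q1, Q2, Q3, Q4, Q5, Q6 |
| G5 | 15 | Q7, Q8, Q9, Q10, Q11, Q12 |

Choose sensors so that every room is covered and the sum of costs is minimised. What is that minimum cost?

G4, G5 together cover every room (G4 ∪ G5 = {Q1, Q2, Q3, Q4, Q5, Q6, Q7, Q8, Q9, Q10, Q11, Q12}); total cost 8 + 15 = 23.
The greedy pick G3, G4, G5 costs 28; no covering selection beats 23.

23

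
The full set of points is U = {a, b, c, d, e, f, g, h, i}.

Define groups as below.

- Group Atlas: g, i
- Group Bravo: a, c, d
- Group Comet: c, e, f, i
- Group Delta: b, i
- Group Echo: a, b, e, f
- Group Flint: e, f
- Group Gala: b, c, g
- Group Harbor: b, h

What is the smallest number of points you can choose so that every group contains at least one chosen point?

4

The 4 points {b, c, e, i} hit every group.
The groups Atlas, Bravo, Flint, Harbor are pairwise disjoint, so any hitting set needs a separate point for each — at least 4. Hence 4 is optimal.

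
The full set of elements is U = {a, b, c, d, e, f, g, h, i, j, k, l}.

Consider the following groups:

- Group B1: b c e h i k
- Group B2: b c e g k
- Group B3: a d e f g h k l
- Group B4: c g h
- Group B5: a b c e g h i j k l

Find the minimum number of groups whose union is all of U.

Take {B3, B5}. Their union is {a, b, c, d, e, f, g, h, i, j, k, l}, which is all 12 elements.
No single group has all 12 elements (the largest, B5, has 10), so 2 is optimal.

2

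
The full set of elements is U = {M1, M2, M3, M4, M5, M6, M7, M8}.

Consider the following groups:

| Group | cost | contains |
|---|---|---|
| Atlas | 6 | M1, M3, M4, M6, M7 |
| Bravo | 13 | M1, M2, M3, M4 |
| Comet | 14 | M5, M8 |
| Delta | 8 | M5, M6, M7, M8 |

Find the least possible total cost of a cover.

21

Bravo, Delta together cover every element (Bravo ∪ Delta = {M1, M2, M3, M4, M5, M6, M7, M8}); total cost 13 + 8 = 21.
The greedy pick Atlas, Delta, Bravo costs 27; no covering selection beats 21.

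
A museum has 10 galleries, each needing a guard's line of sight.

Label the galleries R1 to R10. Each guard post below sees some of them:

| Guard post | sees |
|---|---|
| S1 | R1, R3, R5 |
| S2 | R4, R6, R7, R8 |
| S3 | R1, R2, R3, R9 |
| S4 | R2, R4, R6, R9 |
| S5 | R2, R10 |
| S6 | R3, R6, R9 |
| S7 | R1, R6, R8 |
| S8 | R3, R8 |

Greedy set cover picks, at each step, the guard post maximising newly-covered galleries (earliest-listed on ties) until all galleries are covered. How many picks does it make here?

Greedy: pick S2 (covers 4 new) → pick S3 (covers 4 new) → pick S1 (covers 1 new) → pick S5 (covers 1 new). Total picks: 4.

4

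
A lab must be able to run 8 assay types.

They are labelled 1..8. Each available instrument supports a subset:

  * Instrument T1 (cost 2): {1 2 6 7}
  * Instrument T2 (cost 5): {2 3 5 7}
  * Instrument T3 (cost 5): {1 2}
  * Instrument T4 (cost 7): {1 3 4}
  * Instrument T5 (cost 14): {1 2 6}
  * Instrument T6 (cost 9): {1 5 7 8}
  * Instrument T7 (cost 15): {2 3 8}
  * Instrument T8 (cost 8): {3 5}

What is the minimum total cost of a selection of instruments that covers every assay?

T1, T4, T6 together cover every assay (T1 ∪ T4 ∪ T6 = {1, 2, 3, 4, 5, 6, 7, 8}); total cost 2 + 7 + 9 = 18.
The greedy pick T1, T2, T4, T6 costs 23; no covering selection beats 18.

18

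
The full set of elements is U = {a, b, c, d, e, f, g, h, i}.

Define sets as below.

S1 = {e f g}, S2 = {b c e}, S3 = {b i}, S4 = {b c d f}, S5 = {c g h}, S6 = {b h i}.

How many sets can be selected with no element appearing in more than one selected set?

2

S3, S5 are pairwise disjoint (S3={b,i}; S5={c,g,h}).
Every remaining set overlaps one of these, and no 3 of the listed sets are pairwise disjoint, so 2 is the maximum.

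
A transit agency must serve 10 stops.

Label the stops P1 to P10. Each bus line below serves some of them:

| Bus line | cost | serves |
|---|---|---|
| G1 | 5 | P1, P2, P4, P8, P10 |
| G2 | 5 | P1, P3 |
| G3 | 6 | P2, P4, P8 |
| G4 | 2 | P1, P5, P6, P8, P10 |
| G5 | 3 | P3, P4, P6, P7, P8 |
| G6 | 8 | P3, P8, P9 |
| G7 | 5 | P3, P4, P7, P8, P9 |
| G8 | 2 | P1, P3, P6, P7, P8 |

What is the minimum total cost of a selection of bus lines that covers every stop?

G1, G4, G7 together cover every stop (G1 ∪ G4 ∪ G7 = {P1, P2, P3, P4, P5, P6, P7, P8, P9, P10}); total cost 5 + 2 + 5 = 12.
The greedy pick G4, G5, G1, G7 costs 15; no covering selection beats 12.

12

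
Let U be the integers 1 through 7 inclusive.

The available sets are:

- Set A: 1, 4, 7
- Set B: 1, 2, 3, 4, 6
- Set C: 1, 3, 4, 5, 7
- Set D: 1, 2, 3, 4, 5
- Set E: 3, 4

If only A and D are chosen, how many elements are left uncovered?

Union of A, D = {1, 2, 3, 4, 5, 7}.
Not covered: 6 — 1 element.

1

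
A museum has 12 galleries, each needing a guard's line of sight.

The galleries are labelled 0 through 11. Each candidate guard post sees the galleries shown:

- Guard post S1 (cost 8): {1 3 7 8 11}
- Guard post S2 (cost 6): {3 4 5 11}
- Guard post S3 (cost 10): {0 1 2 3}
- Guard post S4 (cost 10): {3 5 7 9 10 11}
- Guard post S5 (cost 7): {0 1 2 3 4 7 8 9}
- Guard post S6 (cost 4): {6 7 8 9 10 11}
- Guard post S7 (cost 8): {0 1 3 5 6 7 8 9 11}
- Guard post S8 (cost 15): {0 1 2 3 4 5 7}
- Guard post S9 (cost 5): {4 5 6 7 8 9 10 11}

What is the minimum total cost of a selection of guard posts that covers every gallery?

12

S5, S9 together cover every gallery (S5 ∪ S9 = {0, 1, 2, 3, 4, 5, 6, 7, 8, 9, 10, 11}); total cost 7 + 5 = 12.
No covering selection has total cost below 12.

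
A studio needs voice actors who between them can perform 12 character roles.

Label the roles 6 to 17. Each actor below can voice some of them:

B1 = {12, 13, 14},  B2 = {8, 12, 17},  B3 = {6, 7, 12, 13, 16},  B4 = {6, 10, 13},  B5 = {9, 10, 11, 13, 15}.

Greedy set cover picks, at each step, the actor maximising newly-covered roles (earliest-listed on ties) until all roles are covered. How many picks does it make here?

Greedy: pick B3 (covers 5 new) → pick B5 (covers 4 new) → pick B2 (covers 2 new) → pick B1 (covers 1 new). Total picks: 4.

4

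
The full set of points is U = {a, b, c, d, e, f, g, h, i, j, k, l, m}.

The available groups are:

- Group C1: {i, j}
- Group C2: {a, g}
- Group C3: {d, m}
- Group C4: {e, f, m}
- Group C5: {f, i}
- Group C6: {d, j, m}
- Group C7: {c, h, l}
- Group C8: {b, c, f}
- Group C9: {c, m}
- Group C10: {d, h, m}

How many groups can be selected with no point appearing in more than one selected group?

4

C2, C5, C6, C7 are pairwise disjoint (C2={a,g}; C5={f,i}; C6={d,j,m}; C7={c,h,l}).
Every remaining group overlaps one of these, and no 5 of the listed groups are pairwise disjoint, so 4 is the maximum.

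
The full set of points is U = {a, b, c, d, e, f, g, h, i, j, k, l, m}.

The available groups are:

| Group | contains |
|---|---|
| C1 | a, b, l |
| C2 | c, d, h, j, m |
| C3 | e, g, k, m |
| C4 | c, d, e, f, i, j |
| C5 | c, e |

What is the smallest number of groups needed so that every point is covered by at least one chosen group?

4

Take {C1, C2, C3, C4}. Their union is {a, b, c, d, e, f, g, h, i, j, k, l, m}, which is all 13 points.
Only C4 contains f, so C4 is forced; the remaining 7 points need at least 3 more groups (each remaining group adds at most 3) — so at least 4 groups are needed, and 4 is optimal.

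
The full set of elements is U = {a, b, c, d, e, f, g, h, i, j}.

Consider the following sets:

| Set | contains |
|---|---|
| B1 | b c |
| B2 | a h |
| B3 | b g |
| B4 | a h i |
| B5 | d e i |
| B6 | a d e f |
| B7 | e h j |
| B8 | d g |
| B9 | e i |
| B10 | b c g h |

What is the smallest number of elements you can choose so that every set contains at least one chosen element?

4

The 4 elements {a, c, e, g} hit every set.
The sets B1, B2, B8, B9 are pairwise disjoint, so any hitting set needs a separate element for each — at least 4. Hence 4 is optimal.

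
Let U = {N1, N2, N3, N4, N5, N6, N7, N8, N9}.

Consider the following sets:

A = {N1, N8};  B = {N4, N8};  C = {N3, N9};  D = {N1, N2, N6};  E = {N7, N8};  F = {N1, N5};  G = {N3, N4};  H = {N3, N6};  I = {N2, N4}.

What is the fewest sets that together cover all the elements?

C, D, E, F, and G cover everything between them: the union {N1, N2, N3, N4, N5, N6, N7, N8, N9} is all of U.
Only F contains N5, so F is forced; the remaining 7 elements need at least 4 more sets (each remaining set adds at most 2) — so at least 5 sets are needed, and 5 is optimal.

5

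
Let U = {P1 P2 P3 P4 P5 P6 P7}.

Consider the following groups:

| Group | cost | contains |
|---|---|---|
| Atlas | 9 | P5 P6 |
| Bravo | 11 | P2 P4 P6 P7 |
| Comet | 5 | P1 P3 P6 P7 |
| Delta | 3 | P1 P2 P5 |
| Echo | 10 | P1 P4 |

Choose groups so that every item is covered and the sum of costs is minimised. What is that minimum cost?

18

Comet, Delta, Echo together cover every item (Comet ∪ Delta ∪ Echo = {P1, P2, P3, P4, P5, P6, P7}); total cost 5 + 3 + 10 = 18.
No covering selection has total cost below 18.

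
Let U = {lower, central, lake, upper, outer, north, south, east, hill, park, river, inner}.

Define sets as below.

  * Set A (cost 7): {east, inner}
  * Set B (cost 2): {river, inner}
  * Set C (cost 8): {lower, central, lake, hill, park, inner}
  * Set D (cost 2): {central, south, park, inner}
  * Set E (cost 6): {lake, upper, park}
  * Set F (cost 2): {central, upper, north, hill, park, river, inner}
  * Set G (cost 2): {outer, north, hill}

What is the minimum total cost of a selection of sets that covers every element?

21

A, C, D, F, G together cover every element (A ∪ C ∪ D ∪ F ∪ G = {lower, central, lake, upper, outer, north, south, east, hill, park, river, inner}); total cost 7 + 8 + 2 + 2 + 2 = 21.
No covering selection has total cost below 21.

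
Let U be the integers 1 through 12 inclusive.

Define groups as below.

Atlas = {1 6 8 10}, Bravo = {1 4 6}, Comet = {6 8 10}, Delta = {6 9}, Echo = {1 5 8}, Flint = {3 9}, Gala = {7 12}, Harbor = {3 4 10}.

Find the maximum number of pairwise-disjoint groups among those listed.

Delta, Echo, Gala, Harbor are pairwise disjoint (Delta={6,9}; Echo={1,5,8}; Gala={7,12}; Harbor={3,4,10}).
Every remaining group overlaps one of these, and no 5 of the listed groups are pairwise disjoint, so 4 is the maximum.

4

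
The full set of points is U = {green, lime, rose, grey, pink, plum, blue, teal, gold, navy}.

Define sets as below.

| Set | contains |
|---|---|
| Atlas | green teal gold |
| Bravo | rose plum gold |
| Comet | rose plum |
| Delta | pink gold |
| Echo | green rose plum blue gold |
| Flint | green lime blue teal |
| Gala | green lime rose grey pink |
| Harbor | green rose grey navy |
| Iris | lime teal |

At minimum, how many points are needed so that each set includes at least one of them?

3

Take H = {lime, rose, gold}. Each listed set contains at least one of these, so H is a hitting set of size 3.
The sets Delta, Harbor, Iris are pairwise disjoint, so any hitting set needs a separate point for each — at least 3. Hence 3 is optimal.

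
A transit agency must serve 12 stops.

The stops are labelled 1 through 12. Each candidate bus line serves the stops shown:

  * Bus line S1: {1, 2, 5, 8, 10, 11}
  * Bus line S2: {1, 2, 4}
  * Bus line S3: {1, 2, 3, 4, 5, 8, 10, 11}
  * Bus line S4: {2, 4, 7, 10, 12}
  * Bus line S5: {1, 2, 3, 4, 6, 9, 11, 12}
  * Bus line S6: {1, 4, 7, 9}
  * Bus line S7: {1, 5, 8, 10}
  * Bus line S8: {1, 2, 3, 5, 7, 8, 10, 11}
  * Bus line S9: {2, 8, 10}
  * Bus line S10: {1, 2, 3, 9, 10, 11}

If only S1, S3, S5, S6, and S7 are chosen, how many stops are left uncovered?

Union of S1, S3, S5, S6, S7 = {1, 2, 3, 4, 5, 6, 7, 8, 9, 10, 11, 12} — that's every stop, so 0 are uncovered.

0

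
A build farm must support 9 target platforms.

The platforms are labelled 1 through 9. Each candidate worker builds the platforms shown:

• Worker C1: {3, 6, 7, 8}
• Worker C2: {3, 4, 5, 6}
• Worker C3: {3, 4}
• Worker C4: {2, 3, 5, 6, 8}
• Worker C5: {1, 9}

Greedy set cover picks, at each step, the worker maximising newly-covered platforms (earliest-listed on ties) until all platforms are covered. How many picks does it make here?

Greedy: pick C4 (covers 5 new) → pick C5 (covers 2 new) → pick C1 (covers 1 new) → pick C2 (covers 1 new). Total picks: 4.

4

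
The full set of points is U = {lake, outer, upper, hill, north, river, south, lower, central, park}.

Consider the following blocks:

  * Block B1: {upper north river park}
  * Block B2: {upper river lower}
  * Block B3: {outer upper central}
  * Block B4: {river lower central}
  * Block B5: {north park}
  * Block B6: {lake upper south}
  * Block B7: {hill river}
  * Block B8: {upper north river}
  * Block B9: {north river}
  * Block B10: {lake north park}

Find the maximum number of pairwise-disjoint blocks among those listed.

3

B3, B5, B7 are pairwise disjoint (B3={outer,upper,central}; B5={north,park}; B7={hill,river}).
Every remaining block overlaps one of these, and no 4 of the listed blocks are pairwise disjoint, so 3 is the maximum.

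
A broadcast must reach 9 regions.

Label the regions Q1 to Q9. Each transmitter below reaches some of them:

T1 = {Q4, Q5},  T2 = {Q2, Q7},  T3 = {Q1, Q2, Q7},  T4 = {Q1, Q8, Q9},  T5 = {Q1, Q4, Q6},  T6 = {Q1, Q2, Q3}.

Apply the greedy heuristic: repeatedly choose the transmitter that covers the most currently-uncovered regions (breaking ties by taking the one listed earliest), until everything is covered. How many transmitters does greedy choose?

Greedy: pick T3 (covers 3 new) → pick T1 (covers 2 new) → pick T4 (covers 2 new) → pick T5 (covers 1 new) → pick T6 (covers 1 new). Total picks: 5.

5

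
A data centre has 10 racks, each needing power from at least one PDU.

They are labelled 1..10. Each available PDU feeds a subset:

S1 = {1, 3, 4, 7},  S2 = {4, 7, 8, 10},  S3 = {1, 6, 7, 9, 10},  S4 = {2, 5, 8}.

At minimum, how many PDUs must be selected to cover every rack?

3

Take {S1, S3, S4}. Their union is {1, 2, 3, 4, 5, 6, 7, 8, 9, 10}, which is all 10 racks.
Only S4 contains 2, so S4 is forced; the remaining 7 racks need at least 2 more PDUs (each remaining PDU adds at most 5) — so at least 3 PDUs are needed, and 3 is optimal.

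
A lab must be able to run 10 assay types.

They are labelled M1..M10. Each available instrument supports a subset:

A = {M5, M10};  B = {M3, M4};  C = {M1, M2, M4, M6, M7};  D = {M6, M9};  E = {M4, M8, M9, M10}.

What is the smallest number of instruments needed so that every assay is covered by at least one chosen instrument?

A and B and C and E together: A ∪ B ∪ C ∪ E = {M1, M2, M3, M4, M5, M6, M7, M8, M9, M10} — every assay is covered.
No 3 of the 5 instruments cover everything (all 10 combinations miss at least one assay), so 4 is optimal.

4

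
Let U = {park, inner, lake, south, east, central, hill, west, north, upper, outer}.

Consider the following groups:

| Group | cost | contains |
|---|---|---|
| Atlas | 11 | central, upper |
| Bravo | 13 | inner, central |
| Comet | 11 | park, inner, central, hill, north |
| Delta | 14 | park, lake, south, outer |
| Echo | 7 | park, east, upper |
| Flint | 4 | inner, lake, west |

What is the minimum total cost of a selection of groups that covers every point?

36

Comet, Delta, Echo, Flint together cover every point (Comet ∪ Delta ∪ Echo ∪ Flint = {park, inner, lake, south, east, central, hill, west, north, upper, outer}); total cost 11 + 14 + 7 + 4 = 36.
No covering selection has total cost below 36.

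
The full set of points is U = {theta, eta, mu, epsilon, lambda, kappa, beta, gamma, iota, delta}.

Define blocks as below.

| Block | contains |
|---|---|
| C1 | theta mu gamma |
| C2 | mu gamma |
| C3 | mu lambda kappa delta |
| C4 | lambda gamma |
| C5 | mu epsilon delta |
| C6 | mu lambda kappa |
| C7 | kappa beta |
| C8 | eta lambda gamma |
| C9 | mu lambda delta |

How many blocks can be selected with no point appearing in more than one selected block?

C4, C5, C7 are pairwise disjoint (C4={lambda,gamma}; C5={mu,epsilon,delta}; C7={kappa,beta}).
Every remaining block overlaps one of these, and no 4 of the listed blocks are pairwise disjoint, so 3 is the maximum.

3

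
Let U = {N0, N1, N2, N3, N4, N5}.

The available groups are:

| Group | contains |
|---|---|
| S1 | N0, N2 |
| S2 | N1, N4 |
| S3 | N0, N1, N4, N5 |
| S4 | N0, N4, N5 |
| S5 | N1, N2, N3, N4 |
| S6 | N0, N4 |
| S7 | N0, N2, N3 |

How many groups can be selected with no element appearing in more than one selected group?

2

S1, S2 are pairwise disjoint (S1={N0,N2}; S2={N1,N4}).
Every remaining group overlaps one of these, and no 3 of the listed groups are pairwise disjoint, so 2 is the maximum.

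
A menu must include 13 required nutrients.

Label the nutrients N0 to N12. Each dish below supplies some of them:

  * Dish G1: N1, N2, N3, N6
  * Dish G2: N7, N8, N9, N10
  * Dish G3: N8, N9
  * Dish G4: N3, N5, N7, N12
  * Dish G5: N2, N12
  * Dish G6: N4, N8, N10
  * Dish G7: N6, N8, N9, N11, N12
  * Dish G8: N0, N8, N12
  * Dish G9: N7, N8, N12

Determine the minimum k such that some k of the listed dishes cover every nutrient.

5

Take {G1, G4, G6, G7, G8}. Their union is {N0, N1, N2, N3, N4, N5, N6, N7, N8, N9, N10, N11, N12}, which is all 13 nutrients.
No 4 of the 9 dishes cover everything (all 126 combinations miss at least one nutrient), so 5 is optimal.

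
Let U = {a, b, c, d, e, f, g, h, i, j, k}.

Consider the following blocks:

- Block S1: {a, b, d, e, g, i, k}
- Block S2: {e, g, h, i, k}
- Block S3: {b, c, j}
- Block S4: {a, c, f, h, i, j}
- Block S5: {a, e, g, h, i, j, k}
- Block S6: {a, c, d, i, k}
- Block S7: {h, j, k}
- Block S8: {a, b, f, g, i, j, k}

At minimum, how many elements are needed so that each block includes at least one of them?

2

The 2 elements {c, k} hit every block.
The blocks S2, S3 are pairwise disjoint, so any hitting set needs a separate element for each — at least 2. Hence 2 is optimal.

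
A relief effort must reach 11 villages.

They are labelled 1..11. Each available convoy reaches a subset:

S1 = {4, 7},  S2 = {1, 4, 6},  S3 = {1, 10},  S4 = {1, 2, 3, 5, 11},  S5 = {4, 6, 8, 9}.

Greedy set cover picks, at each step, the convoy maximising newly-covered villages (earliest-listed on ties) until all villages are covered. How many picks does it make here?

Greedy: pick S4 (covers 5 new) → pick S5 (covers 4 new) → pick S1 (covers 1 new) → pick S3 (covers 1 new). Total picks: 4.

4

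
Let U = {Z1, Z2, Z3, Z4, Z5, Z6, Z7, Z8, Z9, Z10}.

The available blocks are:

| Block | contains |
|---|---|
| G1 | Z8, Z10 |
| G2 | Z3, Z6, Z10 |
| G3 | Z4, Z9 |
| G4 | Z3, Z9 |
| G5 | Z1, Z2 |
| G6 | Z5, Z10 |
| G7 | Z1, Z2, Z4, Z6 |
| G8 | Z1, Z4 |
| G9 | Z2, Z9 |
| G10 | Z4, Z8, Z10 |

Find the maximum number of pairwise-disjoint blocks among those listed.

G1, G4, G7 are pairwise disjoint (G1={Z8,Z10}; G4={Z3,Z9}; G7={Z1,Z2,Z4,Z6}).
Every remaining block overlaps one of these, and no 4 of the listed blocks are pairwise disjoint, so 3 is the maximum.

3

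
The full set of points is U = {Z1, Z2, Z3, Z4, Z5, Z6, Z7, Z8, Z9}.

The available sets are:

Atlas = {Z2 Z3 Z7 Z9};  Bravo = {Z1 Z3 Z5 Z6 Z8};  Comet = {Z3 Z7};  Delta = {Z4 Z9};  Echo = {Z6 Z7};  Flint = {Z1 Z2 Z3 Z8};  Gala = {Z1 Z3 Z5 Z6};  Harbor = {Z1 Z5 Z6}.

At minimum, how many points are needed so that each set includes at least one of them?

3

Take H = {Z3, Z6, Z9}. Each listed set contains at least one of these, so H is a hitting set of size 3.
The sets Comet, Delta, Harbor are pairwise disjoint, so any hitting set needs a separate point for each — at least 3. Hence 3 is optimal.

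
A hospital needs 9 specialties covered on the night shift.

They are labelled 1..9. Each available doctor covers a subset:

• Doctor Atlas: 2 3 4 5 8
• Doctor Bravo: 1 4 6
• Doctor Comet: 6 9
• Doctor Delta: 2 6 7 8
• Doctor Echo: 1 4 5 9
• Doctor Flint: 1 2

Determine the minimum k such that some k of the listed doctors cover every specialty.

3

Atlas and Delta and Echo together: Atlas ∪ Delta ∪ Echo = {1, 2, 3, 4, 5, 6, 7, 8, 9} — every specialty is covered.
Only Atlas contains 3, so Atlas is forced; the remaining 4 specialties need at least 2 more doctors (each remaining doctor adds at most 2) — so at least 3 doctors are needed, and 3 is optimal.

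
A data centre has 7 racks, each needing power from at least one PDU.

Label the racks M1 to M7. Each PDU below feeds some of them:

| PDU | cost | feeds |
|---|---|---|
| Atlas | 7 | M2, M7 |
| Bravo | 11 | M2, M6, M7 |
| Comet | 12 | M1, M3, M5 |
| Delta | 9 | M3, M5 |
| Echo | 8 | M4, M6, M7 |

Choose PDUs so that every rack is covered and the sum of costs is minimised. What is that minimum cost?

Atlas, Comet, Echo together cover every rack (Atlas ∪ Comet ∪ Echo = {M1, M2, M3, M4, M5, M6, M7}); total cost 7 + 12 + 8 = 27.
No covering selection has total cost below 27.

27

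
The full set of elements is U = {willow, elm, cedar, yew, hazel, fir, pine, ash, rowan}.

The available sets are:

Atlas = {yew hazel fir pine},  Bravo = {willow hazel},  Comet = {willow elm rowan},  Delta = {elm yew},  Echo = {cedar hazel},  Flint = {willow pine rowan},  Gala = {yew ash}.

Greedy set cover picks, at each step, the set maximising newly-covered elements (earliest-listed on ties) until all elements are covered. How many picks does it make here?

4

Greedy: pick Atlas (covers 4 new) → pick Comet (covers 3 new) → pick Echo (covers 1 new) → pick Gala (covers 1 new). Total picks: 4.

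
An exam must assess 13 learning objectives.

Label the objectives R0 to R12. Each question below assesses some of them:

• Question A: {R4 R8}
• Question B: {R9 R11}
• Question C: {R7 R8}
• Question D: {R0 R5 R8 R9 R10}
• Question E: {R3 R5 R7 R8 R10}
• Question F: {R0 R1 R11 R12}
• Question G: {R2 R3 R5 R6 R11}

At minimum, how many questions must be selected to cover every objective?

A and D and E and F and G together: A ∪ D ∪ E ∪ F ∪ G = {R0, R1, R2, R3, R4, R5, R6, R7, R8, R9, R10, R11, R12} — every objective is covered.
No 4 of the 7 questions cover everything (all 35 combinations miss at least one objective), so 5 is optimal.

5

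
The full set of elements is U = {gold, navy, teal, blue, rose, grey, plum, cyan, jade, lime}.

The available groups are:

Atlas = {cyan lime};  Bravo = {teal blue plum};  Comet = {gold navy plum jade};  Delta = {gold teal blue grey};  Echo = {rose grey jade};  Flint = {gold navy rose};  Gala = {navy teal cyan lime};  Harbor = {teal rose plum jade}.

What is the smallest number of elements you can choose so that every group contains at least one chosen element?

4

The 4 elements {gold, rose, plum, cyan} hit every group.
No choice of 3 elements meets every group, so 4 is the minimum.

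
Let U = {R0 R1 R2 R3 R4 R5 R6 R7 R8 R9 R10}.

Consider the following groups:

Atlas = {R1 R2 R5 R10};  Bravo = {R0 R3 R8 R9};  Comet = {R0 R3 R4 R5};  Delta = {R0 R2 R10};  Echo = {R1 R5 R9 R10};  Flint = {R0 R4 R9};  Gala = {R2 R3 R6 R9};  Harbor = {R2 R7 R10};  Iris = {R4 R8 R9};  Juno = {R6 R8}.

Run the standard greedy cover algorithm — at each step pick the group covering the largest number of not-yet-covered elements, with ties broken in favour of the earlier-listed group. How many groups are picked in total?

Greedy: pick Atlas (covers 4 new) → pick Bravo (covers 4 new) → pick Comet (covers 1 new) → pick Gala (covers 1 new) → pick Harbor (covers 1 new). Total picks: 5.
(The true minimum cover uses only 4 groups, so greedy is not optimal here.)

5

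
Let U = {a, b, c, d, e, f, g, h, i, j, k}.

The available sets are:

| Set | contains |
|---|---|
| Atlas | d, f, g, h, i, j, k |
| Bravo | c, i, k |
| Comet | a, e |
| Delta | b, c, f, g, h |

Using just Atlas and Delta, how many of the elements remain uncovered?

Union of Atlas, Delta = {b, c, d, f, g, h, i, j, k}.
Not covered: a, e — 2 elements.

2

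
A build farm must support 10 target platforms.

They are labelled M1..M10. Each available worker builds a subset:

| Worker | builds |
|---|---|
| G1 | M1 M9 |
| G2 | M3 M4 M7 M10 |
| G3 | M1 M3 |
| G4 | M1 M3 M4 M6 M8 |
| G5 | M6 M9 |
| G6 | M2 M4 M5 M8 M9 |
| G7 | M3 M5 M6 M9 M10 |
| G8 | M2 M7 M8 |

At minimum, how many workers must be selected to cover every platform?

G2 and G4 and G6 together: G2 ∪ G4 ∪ G6 = {M1, M2, M3, M4, M5, M6, M7, M8, M9, M10} — every platform is covered.
No 2 of the 8 workers cover everything (all 28 combinations miss at least one platform), so 3 is optimal.

3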